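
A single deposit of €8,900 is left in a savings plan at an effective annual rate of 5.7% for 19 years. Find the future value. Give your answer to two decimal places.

FV = PV·(1+i)^n = 8,900 × 2.866981 = 25,516.1276

€25,516.13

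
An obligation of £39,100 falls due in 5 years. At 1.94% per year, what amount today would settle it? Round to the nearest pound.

£35,518

Discount factor = (1+0.0194)^(−5) = 0.908399; PV = 39,100 × 0.908399 = 35,518.4178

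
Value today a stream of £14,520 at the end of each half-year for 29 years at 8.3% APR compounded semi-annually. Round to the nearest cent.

i = 0.083/2 = 0.0415 per half-year; n = 29·2 = 58.
Annuity factor a(58|0.0415) = 21.817545; PV = 14520 × 21.817545 = 316,790.7490

£316,790.75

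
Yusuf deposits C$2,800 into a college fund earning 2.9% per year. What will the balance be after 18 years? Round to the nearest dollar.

2,800 × (1+0.029)^18 = 2,800 × 1.672926 = 4,684.1930

C$4,684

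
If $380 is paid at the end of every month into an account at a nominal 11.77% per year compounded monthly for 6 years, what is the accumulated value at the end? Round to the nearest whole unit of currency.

$39,491

Periodic rate i = 0.1177/12 = 0.00980833; n = 6 × 12 = 72 periods.
FV = 380 × [(1+0.00980833)^72 − 1] / 0.00980833 = 380 × 103.923532 = 39,490.9421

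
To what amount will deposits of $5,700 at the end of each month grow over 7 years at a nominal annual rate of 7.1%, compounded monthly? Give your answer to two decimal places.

$617,889.89

With 12 periods per year: i = 0.00591667, n = 84.
FV = 5700 × [(1+0.00591667)^84 − 1] / 0.00591667 = 5700 × 108.401735 = 617,889.8893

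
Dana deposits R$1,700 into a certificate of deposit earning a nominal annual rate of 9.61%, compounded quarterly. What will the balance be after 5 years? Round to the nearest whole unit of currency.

R$2,733

i = 0.0961/4 = 0.024025 per quarter; n = 5·4 = 20.
FV = PV·(1+i)^n = 1,700 × 1.607723 = 2,733.1289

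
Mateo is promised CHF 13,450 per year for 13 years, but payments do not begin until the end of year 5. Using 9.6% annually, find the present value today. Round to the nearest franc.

CHF 67,608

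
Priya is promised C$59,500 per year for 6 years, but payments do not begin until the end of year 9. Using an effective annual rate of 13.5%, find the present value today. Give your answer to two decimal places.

C$85,176.99

Value one period before first payment (t=8): 59500 × [1 − (1+0.135)^(−6)] / 0.135 = 59500 × 3.942505 = 234,579.0211
Discount back 8 years: 234,579.0211 × (1+0.135)^(−8) = 234,579.0211 × 0.363106 = 85,176.9878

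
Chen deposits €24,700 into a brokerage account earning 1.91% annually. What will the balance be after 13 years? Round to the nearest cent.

€31,587.51

FV = PV·(1+i)^n = 24,700 × 1.278847 = 31,587.5087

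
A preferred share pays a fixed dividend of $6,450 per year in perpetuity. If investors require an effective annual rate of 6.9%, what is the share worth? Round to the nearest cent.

PV = C/r = 6450/0.069 = 93,478.2609

$93,478.26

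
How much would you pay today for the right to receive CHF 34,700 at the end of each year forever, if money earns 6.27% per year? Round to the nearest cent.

CHF 553,429.03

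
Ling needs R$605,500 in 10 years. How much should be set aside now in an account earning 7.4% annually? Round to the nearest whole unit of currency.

Discount factor = (1+0.074)^(−10) = 0.489731; PV = 605,500 × 0.489731 = 296,531.8410

R$296,532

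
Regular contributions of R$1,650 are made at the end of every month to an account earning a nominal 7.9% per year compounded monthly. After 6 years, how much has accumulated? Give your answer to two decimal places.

i = 0.079/12 = 0.00658333 per month; n = 6·12 = 72.
FV = 1650 × [(1+0.00658333)^72 − 1] / 0.00658333 = 1650 × 91.733692 = 151,360.5922

R$151,360.59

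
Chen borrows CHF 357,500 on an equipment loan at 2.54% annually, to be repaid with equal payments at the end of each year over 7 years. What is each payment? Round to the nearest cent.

CHF 56,390.37

Annuity-PV factor = 6.339735; PMT = 357500 / 6.339735 = 56,390.3685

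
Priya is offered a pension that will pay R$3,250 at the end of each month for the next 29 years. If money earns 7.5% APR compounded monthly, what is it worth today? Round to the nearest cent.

With 12 periods per year: i = 0.00625, n = 348.
PV = 3250 × [1 − (1+0.00625)^(−348)] / 0.00625 = 3250 × 141.699242 = 460,522.5352

R$460,522.54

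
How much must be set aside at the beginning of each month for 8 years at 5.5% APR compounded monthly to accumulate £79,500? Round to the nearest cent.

£658.10

i = 0.055/12 = 0.00458333 per month; n = 8·12 = 96.
FV-annuity factor × (1+i) = 120.801429; PMT = 79500 / 120.801429 = 658.1048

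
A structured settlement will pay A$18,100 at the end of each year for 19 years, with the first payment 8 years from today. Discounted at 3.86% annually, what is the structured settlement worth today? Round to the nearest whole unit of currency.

A$184,550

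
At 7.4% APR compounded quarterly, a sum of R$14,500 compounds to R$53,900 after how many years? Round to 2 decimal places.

17.91 years

Periodic rate i = 0.074/4 = 0.0185.
(1+i)^n = 53900/14500 = 3.71724, so n = ln 3.71724 / ln 1.0185 = 71.6265 quarters
= 71.6265/4 years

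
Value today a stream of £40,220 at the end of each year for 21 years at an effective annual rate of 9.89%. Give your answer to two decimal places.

PV = 40220 × [1 − (1+0.0989)^(−21)] / 0.0989 = 40220 × 8.715877 = 350,552.5713

£350,552.57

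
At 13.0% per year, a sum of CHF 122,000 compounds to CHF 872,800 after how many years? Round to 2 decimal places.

(1+i)^n = 872800/122000 = 7.15410, so n = ln 7.15410 / ln 1.13 = 16.0998 years

16.10 years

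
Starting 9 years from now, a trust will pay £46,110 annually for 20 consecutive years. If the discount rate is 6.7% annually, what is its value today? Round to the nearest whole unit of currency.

£297,669

Value one period before first payment (t=8): 46110 × [1 − (1+0.067)^(−20)] / 0.067 = 46110 × 10.845593 = 500,090.2716
PV₀ = 500,090.2716 / (1+0.067)^8 = 500,090.2716 / 1.680023 = 297,668.6178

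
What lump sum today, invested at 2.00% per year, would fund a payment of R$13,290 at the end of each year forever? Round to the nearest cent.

R$664,500.00

PV = C/r = 13290/0.02 = 664,500.0000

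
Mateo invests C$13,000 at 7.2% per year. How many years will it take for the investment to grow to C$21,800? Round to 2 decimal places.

7.44 years

(1+i)^n = 21800/13000 = 1.67692, so n = ln 1.67692 / ln 1.072 = 7.4355 years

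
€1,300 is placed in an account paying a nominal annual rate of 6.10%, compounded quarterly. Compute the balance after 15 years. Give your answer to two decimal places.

Periodic rate i = 0.061/4 = 0.01525; n = 15 × 4 = 60 periods.
FV = PV·(1+i)^n = 1,300 × 2.479590 = 3,223.4671

€3,223.47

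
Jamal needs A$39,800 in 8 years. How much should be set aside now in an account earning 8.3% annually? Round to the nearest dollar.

Discount factor = (1+0.083)^(−8) = 0.528412; PV = 39,800 × 0.528412 = 21,030.7819

A$21,031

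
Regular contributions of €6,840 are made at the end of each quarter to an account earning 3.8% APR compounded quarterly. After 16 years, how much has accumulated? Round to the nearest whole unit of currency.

€598,673

Periodic rate i = 0.038/4 = 0.0095; n = 16 × 4 = 64 periods.
FV = 6840 × [(1+0.0095)^64 − 1] / 0.0095 = 6840 × 87.525324 = 598,673.2195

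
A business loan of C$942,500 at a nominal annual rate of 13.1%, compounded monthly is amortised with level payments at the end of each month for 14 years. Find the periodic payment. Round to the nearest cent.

C$12,268.75

With 12 periods per year: i = 0.0109167, n = 168.
Annuity-PV factor = 76.821161; PMT = 942500 / 76.821161 = 12,268.7549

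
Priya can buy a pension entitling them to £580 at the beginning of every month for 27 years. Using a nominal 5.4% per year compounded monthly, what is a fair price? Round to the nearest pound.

£99,243

Periodic rate i = 0.054/12 = 0.0045; n = 27 × 12 = 324 periods.
PV = 580 × [1 − (1+0.0045)^(−324)] / 0.0045 × (1+i) = 580 × 171.107969 = 99,242.6222
(Beginning-of-period payments → annuity-due factor ×(1+i).)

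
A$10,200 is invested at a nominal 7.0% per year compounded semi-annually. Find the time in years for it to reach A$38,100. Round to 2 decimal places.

Periodic rate i = 0.07/2 = 0.035.
n = ln(38100/10200) / ln(1+0.035) = ln(3.73529) / 0.034401 = 38.3073 half-years
= 38.3073/2 years

19.15 years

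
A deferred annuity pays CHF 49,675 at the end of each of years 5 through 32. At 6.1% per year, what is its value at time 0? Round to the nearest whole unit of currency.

PV at t=4 (ordinary 28-year annuity): 49675 × a(28|0.061) = 49675 × 13.269958 = 659,185.1481
Discount back 4 years: 659,185.1481 × (1+0.061)^(−4) = 659,185.1481 × 0.789112 = 520,170.6910

CHF 520,171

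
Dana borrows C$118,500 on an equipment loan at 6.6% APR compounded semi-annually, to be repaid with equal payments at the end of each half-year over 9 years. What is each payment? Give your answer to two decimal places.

C$8,835.99

i = 0.066/2 = 0.033 per half-year; n = 9·2 = 18.
PMT = 118500 / ( [1 − (1+0.033)^(−18)] / 0.033 ) = 118500 / 13.411061 = 8,835.9897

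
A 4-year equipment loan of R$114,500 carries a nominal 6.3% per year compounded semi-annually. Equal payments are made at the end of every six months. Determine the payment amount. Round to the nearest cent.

With 2 periods per year: i = 0.0315, n = 8.
PMT = 114500 / ( [1 − (1+0.0315)^(−8)] / 0.0315 ) = 114500 / 6.975485 = 16,414.6286

R$16,414.63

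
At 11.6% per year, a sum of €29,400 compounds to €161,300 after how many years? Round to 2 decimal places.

15.51 years

(1+i)^n = 161300/29400 = 5.48639, so n = ln 5.48639 / ln 1.116 = 15.5103 years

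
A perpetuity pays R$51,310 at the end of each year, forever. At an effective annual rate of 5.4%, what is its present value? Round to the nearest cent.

PV = C/r = 51310/0.054 = 950,185.1852

R$950,185.19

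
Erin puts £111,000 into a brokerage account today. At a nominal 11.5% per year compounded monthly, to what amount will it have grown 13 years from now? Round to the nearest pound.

£491,476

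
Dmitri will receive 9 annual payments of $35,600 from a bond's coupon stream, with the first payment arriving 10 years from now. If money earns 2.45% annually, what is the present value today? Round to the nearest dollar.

$228,756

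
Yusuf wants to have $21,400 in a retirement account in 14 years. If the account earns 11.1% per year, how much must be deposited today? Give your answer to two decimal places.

PV = FV·(1+i)^(−n) = 21,400 × 0.229088 = 4,902.4926

$4,902.49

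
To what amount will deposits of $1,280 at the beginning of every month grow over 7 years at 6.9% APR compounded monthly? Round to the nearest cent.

$138,517.51

i = 0.069/12 = 0.00575 per month; n = 7·12 = 84.
Accumulation factor s(84|0.00575) × (1+i) = 108.216808; FV = 1280 × 108.216808 = 138,517.5141
(annuity-due: payments at period start, so ×(1+i).)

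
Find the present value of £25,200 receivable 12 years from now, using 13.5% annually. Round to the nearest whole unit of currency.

PV = 25,200 / (1 + 0.135)^12 = 25,200 / 4.570359 = 5,513.7898

£5,514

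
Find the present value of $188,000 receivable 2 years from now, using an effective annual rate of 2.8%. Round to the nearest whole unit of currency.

$177,898

Discount factor = (1+0.028)^(−2) = 0.946267; PV = 188,000 × 0.946267 = 177,898.2271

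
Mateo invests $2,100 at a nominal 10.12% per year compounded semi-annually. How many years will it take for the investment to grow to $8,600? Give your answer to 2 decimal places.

14.28 years

Periodic rate i = 0.1012/2 = 0.0506.
(1+i)^n = 8600/2100 = 4.09524, so n = ln 4.09524 / ln 1.0506 = 28.5613 half-years
= 28.5613/2 years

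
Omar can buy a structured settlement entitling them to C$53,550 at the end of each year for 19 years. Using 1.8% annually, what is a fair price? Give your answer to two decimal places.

Annuity factor a(19|0.018) = 15.971552; PV = 53550 × 15.971552 = 855,276.6295

C$855,276.63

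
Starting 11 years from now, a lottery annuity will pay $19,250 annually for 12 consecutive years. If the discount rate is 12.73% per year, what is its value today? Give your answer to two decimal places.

$34,792.85

PV at t=10 (ordinary 12-year annuity): 19250 × a(12|0.1273) = 19250 × 5.990379 = 115,314.8023
Discount back 10 years: 115,314.8023 × (1+0.1273)^(−10) = 115,314.8023 × 0.301721 = 34,792.8487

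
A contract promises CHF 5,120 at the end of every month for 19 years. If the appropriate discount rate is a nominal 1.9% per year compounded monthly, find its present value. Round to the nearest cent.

With 12 periods per year: i = 0.00158333, n = 228.
Annuity factor a(228|0.00158333) = 191.255995; PV = 5120 × 191.255995 = 979,230.6952

CHF 979,230.70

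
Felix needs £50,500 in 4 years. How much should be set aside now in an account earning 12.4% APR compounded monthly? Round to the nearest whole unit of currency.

£30,831

Periodic rate i = 0.124/12 = 0.0103333; n = 4 × 12 = 48 periods.
PV = FV·(1+i)^(−n) = 50,500 × 0.610514 = 30,830.9324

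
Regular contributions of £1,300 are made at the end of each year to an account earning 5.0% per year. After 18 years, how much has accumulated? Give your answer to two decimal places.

£36,572.10

FV = 1300 × [(1+0.05)^18 − 1] / 0.05 = 1300 × 28.132385 = 36,572.1001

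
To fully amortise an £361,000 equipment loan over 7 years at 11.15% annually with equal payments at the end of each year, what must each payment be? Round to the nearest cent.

PMT = 361000 / ( [1 − (1+0.1115)^(−7)] / 0.1115 ) = 361000 / 4.689447 = 76,981.3660

£76,981.37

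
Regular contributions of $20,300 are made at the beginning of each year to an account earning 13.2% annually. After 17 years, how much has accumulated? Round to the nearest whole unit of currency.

$1,258,620

Accumulation factor s(17|0.132) × (1+i) = 62.001008; FV = 20300 × 62.001008 = 1,258,620.4647
(Beginning-of-period payments → annuity-due factor ×(1+i).)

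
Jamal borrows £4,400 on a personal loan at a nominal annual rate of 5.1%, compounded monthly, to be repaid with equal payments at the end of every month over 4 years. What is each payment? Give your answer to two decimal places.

With 12 periods per year: i = 0.00425, n = 48.
PMT = 4400 / ( [1 − (1+0.00425)^(−48)] / 0.00425 ) = 4400 / 43.337658 = 101.5283

£101.53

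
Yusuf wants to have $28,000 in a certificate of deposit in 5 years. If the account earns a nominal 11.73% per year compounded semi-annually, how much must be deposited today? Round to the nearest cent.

With 2 periods per year: i = 0.05865, n = 10.
PV = 28,000 / (1 + 0.05865)^10 = 28,000 / 1.768170 = 15,835.5814

$15,835.58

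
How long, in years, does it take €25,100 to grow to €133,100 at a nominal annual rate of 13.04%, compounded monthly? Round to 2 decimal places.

12.86 years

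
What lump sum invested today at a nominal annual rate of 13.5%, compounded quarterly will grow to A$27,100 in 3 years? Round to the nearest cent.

Periodic rate i = 0.135/4 = 0.03375; n = 3 × 4 = 12 periods.
PV = FV·(1+i)^(−n) = 27,100 × 0.671450 = 18,196.2971

A$18,196.30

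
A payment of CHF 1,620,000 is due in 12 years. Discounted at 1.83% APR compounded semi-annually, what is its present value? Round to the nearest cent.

Periodic rate i = 0.0183/2 = 0.00915; n = 12 × 2 = 24 periods.
Discount factor = (1+0.00915)^(−24) = 0.803642; PV = 1,620,000 × 0.803642 = 1,301,899.9956

CHF 1,301,900.00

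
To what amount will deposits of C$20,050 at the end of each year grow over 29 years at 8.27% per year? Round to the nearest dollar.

Accumulation factor s(29|0.0827) = 109.032172; FV = 20050 × 109.032172 = 2,186,095.0485

C$2,186,095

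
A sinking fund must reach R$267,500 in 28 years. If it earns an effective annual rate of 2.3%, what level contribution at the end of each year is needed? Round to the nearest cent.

FV-annuity factor = 38.706237; PMT = 267500 / 38.706237 = 6,911.0308

R$6,911.03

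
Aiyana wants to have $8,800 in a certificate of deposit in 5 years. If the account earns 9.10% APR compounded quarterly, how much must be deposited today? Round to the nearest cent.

$5,611.68

Periodic rate i = 0.091/4 = 0.02275; n = 5 × 4 = 20 periods.
PV = FV·(1+i)^(−n) = 8,800 × 0.637691 = 5,611.6801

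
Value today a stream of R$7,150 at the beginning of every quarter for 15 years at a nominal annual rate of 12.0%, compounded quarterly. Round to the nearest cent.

R$203,816.69

Periodic rate i = 0.12/4 = 0.03; n = 15 × 4 = 60 periods.
PV = PMT · [1 − (1+i)^(−n)] / i × (1+i) = 7150 · 28.505831 = 203,816.6886
(Beginning-of-period payments → annuity-due factor ×(1+i).)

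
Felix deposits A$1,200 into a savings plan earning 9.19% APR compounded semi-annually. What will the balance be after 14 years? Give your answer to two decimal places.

A$4,221.70

i = 0.0919/2 = 0.04595 per half-year; n = 14·2 = 28.
FV = 1,200 × (1 + 0.04595)^28 = 4,221.6976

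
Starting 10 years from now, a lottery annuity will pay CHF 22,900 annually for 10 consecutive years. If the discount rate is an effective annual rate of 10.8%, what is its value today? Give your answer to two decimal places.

Value one period before first payment (t=9): 22900 × [1 − (1+0.108)^(−10)] / 0.108 = 22900 × 5.938949 = 136,001.9368
PV₀ = 136,001.9368 / (1+0.108)^9 = 136,001.9368 / 2.516853 = 54,036.5047

CHF 54,036.50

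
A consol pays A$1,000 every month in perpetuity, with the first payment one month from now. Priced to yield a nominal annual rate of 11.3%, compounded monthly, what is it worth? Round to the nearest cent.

A$106,194.69

Periodic rate i = 0.113/12 = 0.00941667.
PV = PMT / i = 1000 / 0.00941667 = 106,194.6903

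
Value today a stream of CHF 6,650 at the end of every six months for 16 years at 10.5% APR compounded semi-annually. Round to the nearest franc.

CHF 102,032

Periodic rate i = 0.105/2 = 0.0525; n = 16 × 2 = 32 periods.
PV = 6650 × [1 − (1+0.0525)^(−32)] / 0.0525 = 6650 × 15.343087 = 102,031.5288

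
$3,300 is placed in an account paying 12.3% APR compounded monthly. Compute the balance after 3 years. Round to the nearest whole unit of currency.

$4,764

i = 0.123/12 = 0.01025 per month; n = 3·12 = 36.
3,300 × (1+0.01025)^36 = 3,300 × 1.443574 = 4,763.7928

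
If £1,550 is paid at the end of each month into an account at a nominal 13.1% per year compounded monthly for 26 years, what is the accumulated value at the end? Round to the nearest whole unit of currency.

£4,059,792

Periodic rate i = 0.131/12 = 0.0109167; n = 26 × 12 = 312 periods.
FV = 1550 × [(1+0.0109167)^312 − 1] / 0.0109167 = 1550 × 2619.220402 = 4,059,791.6231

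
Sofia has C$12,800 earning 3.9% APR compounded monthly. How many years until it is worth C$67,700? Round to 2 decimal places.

42.78 years

Periodic rate i = 0.039/12 = 0.00325.
(1+i)^n = 67700/12800 = 5.28906, so n = ln 5.28906 / ln 1.00325 = 513.3373 months
= 513.3373/12 years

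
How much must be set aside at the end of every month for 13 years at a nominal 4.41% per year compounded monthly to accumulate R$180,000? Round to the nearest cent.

With 12 periods per year: i = 0.003675, n = 156.
PMT = 180000 / ( [(1+0.003675)^156 − 1] / 0.003675 ) = 180000 / 210.135673 = 856.5894

R$856.59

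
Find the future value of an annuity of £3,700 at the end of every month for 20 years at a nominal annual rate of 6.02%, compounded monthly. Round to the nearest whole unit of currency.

£1,713,608

i = 0.0602/12 = 0.00501667 per month; n = 20·12 = 240.
Accumulation factor s(240|0.00501667) = 463.137322; FV = 3700 × 463.137322 = 1,713,608.0896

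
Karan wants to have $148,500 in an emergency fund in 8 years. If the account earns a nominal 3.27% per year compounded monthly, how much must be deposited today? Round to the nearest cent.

i = 0.0327/12 = 0.002725 per month; n = 8·12 = 96.
PV = FV·(1+i)^(−n) = 148,500 × 0.770093 = 114,358.7849

$114,358.78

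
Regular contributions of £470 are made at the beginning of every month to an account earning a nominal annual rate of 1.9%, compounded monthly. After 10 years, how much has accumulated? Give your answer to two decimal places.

With 12 periods per year: i = 0.00158333, n = 120.
Accumulation factor s(120|0.00158333) × (1+i) = 132.251960; FV = 470 × 132.251960 = 62,158.4210
(Beginning-of-period payments → annuity-due factor ×(1+i).)

£62,158.42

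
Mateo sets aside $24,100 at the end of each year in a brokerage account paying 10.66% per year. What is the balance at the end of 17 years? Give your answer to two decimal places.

Accumulation factor s(17|0.1066) = 43.110049; FV = 24100 × 43.110049 = 1,038,952.1706

$1,038,952.17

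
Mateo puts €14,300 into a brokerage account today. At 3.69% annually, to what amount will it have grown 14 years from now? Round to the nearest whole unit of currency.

FV = 14,300 × (1 + 0.0369)^14 = 23,749.3802

€23,749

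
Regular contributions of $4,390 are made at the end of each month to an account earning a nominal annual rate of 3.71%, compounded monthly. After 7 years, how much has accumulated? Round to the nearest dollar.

Periodic rate i = 0.0371/12 = 0.00309167; n = 7 × 12 = 84 periods.
Accumulation factor s(84|0.00309167) = 95.748272; FV = 4390 × 95.748272 = 420,334.9130

$420,335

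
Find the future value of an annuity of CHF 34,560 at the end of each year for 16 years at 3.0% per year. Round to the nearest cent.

FV = 34560 × [(1+0.03)^16 − 1] / 0.03 = 34560 × 20.156881 = 696,621.8178

CHF 696,621.82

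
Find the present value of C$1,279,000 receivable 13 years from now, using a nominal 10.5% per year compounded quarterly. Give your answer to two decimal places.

C$332,434.20

i = 0.105/4 = 0.02625 per quarter; n = 13·4 = 52.
PV = 1,279,000 / (1 + 0.02625)^52 = 1,279,000 / 3.847378 = 332,434.2010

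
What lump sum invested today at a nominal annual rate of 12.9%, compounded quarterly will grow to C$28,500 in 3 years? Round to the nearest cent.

With 4 periods per year: i = 0.03225, n = 12.
Discount factor = (1+0.03225)^(−12) = 0.683253; PV = 28,500 × 0.683253 = 19,472.6995

C$19,472.70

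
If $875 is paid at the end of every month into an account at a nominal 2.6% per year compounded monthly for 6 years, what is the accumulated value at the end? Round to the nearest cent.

i = 0.026/12 = 0.00216667 per month; n = 6·12 = 72.
FV = PMT · [(1+i)^n − 1] / i = 875 · 77.828757 = 68,100.1622

$68,100.16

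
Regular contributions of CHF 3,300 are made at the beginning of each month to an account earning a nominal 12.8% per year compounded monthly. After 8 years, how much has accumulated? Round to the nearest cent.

Periodic rate i = 0.128/12 = 0.0106667; n = 8 × 12 = 96 periods.
Accumulation factor s(96|0.0106667) × (1+i) = 167.636613; FV = 3300 × 167.636613 = 553,200.8233
(annuity-due: payments at period start, so ×(1+i).)

CHF 553,200.82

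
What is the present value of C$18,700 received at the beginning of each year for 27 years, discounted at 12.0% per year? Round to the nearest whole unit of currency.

C$166,349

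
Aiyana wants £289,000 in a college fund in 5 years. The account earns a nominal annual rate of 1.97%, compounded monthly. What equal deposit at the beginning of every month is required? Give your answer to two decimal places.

£4,579.77

With 12 periods per year: i = 0.00164167, n = 60.
PMT = 289000 / ( [(1+0.00164167)^60 − 1] / 0.00164167 × (1+i) ) = 289000 / 63.103598 = 4,579.7705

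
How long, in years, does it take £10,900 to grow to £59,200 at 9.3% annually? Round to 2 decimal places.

n = ln(59200/10900) / ln(1+0.093) = ln(5.43119) / 0.088926 = 19.0288 years

19.03 years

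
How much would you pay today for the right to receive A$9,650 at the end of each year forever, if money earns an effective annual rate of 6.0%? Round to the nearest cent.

PV = PMT / i = 9650 / 0.06 = 160,833.3333

A$160,833.33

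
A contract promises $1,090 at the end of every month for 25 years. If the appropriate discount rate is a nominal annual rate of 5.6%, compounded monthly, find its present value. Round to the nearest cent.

i = 0.056/12 = 0.00466667 per month; n = 25·12 = 300.
PV = PMT · [1 − (1+i)^(−n)] / i = 1090 · 161.271145 = 175,785.5475

$175,785.55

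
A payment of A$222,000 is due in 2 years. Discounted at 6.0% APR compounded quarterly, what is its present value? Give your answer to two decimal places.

i = 0.06/4 = 0.015 per quarter; n = 2·4 = 8.
PV = FV·(1+i)^(−n) = 222,000 × 0.887711 = 197,071.8695

A$197,071.87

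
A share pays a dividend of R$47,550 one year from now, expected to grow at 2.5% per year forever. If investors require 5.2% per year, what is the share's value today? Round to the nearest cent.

PV = D₁/(r − g) = 47550/(0.052 − 0.025) = 1,761,111.1111

R$1,761,111.11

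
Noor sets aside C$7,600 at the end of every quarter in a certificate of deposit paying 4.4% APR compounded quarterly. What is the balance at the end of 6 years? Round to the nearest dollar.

Periodic rate i = 0.044/4 = 0.011; n = 6 × 4 = 24 periods.
FV = 7600 × [(1+0.011)^24 − 1] / 0.011 = 7600 × 27.295692 = 207,447.2578

C$207,447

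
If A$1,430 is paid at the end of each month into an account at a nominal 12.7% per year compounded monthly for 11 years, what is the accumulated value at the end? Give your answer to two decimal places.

Periodic rate i = 0.127/12 = 0.0105833; n = 11 × 12 = 132 periods.
FV = PMT · [(1+i)^n − 1] / i = 1430 · 284.738493 = 407,176.0448

A$407,176.04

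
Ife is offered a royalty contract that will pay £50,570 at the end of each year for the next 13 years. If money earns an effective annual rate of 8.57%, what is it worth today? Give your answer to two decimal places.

£387,460.78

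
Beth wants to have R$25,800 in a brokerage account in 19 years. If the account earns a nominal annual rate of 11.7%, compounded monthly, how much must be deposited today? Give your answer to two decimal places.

R$2,823.96

i = 0.117/12 = 0.00975 per month; n = 19·12 = 228.
Discount factor = (1+0.00975)^(−228) = 0.109456; PV = 25,800 × 0.109456 = 2,823.9643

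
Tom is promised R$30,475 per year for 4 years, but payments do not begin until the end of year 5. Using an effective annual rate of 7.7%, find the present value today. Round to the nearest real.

R$75,526

Value one period before first payment (t=4): 30475 × [1 − (1+0.077)^(−4)] / 0.077 = 30475 × 3.334365 = 101,614.7781
PV₀ = 101,614.7781 / (1+0.077)^4 = 101,614.7781 / 1.345435 = 75,525.5784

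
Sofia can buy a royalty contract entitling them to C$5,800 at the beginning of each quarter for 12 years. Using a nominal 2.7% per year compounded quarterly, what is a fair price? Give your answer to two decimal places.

C$238,723.48

i = 0.027/4 = 0.00675 per quarter; n = 12·4 = 48.
Annuity factor a(48|0.00675) × (1+i) = 41.159221; PV = 5800 × 41.159221 = 238,723.4797
(annuity-due: payments at period start, so ×(1+i).)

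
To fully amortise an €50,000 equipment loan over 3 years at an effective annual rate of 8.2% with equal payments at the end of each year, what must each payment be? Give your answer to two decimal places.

Annuity-PV factor = 2.567825; PMT = 50000 / 2.567825 = 19,471.7315

€19,471.73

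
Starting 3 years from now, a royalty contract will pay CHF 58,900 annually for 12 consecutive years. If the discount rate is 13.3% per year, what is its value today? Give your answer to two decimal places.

PV at t=2 (ordinary 12-year annuity): 58900 × a(12|0.133) = 58900 × 5.838487 = 343,886.8773
PV₀ = 343,886.8773 / (1+0.133)^2 = 343,886.8773 / 1.283689 = 267,889.5568

CHF 267,889.56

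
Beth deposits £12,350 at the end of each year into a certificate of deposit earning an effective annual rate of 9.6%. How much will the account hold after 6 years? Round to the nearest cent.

FV = PMT · [(1+i)^n − 1] / i = 12350 · 7.638109 = 94,330.6437

£94,330.64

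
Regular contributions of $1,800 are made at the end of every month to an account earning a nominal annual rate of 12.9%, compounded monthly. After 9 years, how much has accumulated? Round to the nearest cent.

$363,918.36

With 12 periods per year: i = 0.01075, n = 108.
FV = 1800 × [(1+0.01075)^108 − 1] / 0.01075 = 1800 × 202.176869 = 363,918.3637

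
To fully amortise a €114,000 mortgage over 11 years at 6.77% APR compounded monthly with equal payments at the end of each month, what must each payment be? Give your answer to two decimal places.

€1,227.08

With 12 periods per year: i = 0.00564167, n = 132.
PMT = 114000 / ( [1 − (1+0.00564167)^(−132)] / 0.00564167 ) = 114000 / 92.903112 = 1,227.0848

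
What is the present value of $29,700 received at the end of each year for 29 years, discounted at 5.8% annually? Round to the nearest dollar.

$412,243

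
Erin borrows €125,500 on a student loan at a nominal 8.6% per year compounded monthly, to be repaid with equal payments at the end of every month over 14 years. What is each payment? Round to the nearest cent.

i = 0.086/12 = 0.00716667 per month; n = 14·12 = 168.
Annuity-PV factor = 97.495434; PMT = 125500 / 97.495434 = 1,287.2398

€1,287.24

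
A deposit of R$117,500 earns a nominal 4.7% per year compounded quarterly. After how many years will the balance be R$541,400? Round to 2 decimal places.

32.70 years

Periodic rate i = 0.047/4 = 0.01175.
n = ln(541400/117500) / ln(1+0.01175) = ln(4.60766) / 0.011682 = 130.7811 quarters
= 130.7811/4 years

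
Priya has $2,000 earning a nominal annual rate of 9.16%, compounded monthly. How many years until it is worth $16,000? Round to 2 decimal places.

22.79 years

Periodic rate i = 0.0916/12 = 0.00763333.
n = ln(16000/2000) / ln(1+0.00763333) = ln(8.00000) / 0.007604 = 273.4543 months
= 273.4543/12 years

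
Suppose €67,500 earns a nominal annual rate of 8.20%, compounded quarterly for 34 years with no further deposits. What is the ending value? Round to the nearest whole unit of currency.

€1,066,284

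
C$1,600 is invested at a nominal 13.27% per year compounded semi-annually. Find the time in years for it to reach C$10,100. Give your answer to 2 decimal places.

14.34 years

Periodic rate i = 0.1327/2 = 0.06635.
n = ln(10100/1600) / ln(1+0.06635) = ln(6.31250) / 0.064242 = 28.6813 half-years
= 28.6813/2 years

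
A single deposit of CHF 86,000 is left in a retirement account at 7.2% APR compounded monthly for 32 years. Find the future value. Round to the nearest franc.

CHF 855,309

Periodic rate i = 0.072/12 = 0.006; n = 32 × 12 = 384 periods.
FV = 86,000 × (1 + 0.006)^384 = 855,309.0114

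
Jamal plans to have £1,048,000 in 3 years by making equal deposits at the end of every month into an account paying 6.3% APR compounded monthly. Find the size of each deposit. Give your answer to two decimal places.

£26,522.84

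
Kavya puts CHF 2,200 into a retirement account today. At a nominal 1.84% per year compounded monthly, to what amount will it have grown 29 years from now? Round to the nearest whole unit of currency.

CHF 3,750

With 12 periods per year: i = 0.00153333, n = 348.
2,200 × (1+0.00153333)^348 = 2,200 × 1.704363 = 3,749.5982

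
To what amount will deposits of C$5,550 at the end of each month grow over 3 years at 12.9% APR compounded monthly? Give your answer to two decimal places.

With 12 periods per year: i = 0.01075, n = 36.
FV = PMT · [(1+i)^n − 1] / i = 5550 · 43.676121 = 242,402.4737

C$242,402.47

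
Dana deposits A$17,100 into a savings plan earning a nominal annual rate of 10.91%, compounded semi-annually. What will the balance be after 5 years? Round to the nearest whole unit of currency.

i = 0.1091/2 = 0.05455 per half-year; n = 5·2 = 10.
FV = PV·(1+i)^n = 17,100 × 1.700873 = 29,084.9198

A$29,085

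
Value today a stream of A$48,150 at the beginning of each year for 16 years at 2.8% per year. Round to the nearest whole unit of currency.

Annuity factor a(16|0.028) × (1+i) = 13.112479; PV = 48150 × 13.112479 = 631,365.8655
Payments are at the start of each period, so multiply by (1+i).

A$631,366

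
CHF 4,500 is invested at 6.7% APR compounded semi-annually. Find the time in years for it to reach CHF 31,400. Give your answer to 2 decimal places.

Periodic rate i = 0.067/2 = 0.0335.
(1+i)^n = 31400/4500 = 6.97778, so n = ln 6.97778 / ln 1.0335 = 58.9580 half-years
= 58.9580/2 years

29.48 years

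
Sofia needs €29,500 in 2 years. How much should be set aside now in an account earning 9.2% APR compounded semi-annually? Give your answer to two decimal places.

i = 0.092/2 = 0.046 per half-year; n = 2·2 = 4.
Discount factor = (1+0.046)^(−4) = 0.835359; PV = 29,500 × 0.835359 = 24,643.0965

€24,643.10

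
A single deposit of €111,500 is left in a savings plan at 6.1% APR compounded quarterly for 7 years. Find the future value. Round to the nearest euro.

i = 0.061/4 = 0.01525 per quarter; n = 7·4 = 28.
FV = PV·(1+i)^n = 111,500 × 1.527721 = 170,340.8523

€170,341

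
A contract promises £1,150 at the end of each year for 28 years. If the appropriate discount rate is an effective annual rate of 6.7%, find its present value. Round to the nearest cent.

£14,371.51

PV = PMT · [1 − (1+i)^(−n)] / i = 1150 · 12.496966 = 14,371.5112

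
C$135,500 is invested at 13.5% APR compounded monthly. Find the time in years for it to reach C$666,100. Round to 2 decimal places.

11.86 years

Periodic rate i = 0.135/12 = 0.01125.
(1+i)^n = 666100/135500 = 4.91587, so n = ln 4.91587 / ln 1.01125 = 142.3475 months
= 142.3475/12 years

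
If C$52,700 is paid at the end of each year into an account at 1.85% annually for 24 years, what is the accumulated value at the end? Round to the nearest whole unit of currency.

FV = 52700 × [(1+0.0185)^24 − 1] / 0.0185 = 52700 × 29.871279 = 1,574,216.3856

C$1,574,216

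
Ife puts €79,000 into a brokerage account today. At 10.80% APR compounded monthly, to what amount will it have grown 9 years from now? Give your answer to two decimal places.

Periodic rate i = 0.108/12 = 0.009; n = 9 × 12 = 108 periods.
FV = 79,000 × (1 + 0.009)^108 = 207,908.8829

€207,908.88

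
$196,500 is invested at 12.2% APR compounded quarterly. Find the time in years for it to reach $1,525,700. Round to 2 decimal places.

Periodic rate i = 0.122/4 = 0.0305.
n = ln(1.5257e+06/196500) / ln(1+0.0305) = ln(7.76438) / 0.030044 = 68.2179 quarters
= 68.2179/4 years

17.05 years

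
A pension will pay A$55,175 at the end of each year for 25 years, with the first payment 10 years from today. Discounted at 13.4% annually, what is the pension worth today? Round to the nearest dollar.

Value one period before first payment (t=9): 55175 × [1 − (1+0.134)^(−25)] / 0.134 = 55175 × 7.140899 = 393,999.1196
PV₀ = 393,999.1196 / (1+0.134)^9 = 393,999.1196 / 3.101112 = 127,050.9043

A$127,051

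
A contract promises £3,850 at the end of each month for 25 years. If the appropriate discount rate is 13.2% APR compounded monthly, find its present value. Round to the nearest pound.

£336,856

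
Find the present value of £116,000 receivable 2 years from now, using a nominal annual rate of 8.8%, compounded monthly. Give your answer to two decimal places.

£97,342.18

With 12 periods per year: i = 0.00733333, n = 24.
Discount factor = (1+0.00733333)^(−24) = 0.839157; PV = 116,000 × 0.839157 = 97,342.1787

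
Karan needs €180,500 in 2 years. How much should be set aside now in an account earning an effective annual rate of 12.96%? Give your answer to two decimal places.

€141,458.11

PV = 180,500 / (1 + 0.1296)^2 = 180,500 / 1.275996 = 141,458.1060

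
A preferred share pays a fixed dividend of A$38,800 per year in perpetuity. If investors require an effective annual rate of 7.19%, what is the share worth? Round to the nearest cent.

PV = PMT / i = 38800 / 0.0719 = 539,638.3866

A$539,638.39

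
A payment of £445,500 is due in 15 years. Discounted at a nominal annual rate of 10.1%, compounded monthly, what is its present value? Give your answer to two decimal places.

i = 0.101/12 = 0.00841667 per month; n = 15·12 = 180.
PV = FV·(1+i)^(−n) = 445,500 × 0.221206 = 98,547.3676

£98,547.37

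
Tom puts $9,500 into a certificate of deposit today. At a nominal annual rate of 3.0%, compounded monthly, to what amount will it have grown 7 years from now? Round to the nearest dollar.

$11,717

With 12 periods per year: i = 0.0025, n = 84.
FV = 9,500 × (1 + 0.0025)^84 = 11,716.8706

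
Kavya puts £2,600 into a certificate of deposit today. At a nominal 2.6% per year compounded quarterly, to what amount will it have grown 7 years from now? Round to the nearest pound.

£3,117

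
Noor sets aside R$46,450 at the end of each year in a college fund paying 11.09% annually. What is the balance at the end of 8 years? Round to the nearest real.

R$552,679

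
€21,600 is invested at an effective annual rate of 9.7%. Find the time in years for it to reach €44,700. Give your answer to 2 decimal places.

(1+i)^n = 44700/21600 = 2.06944, so n = ln 2.06944 / ln 1.097 = 7.8558 years

7.86 years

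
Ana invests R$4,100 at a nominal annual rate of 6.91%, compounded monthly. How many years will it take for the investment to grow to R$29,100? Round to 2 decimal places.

Periodic rate i = 0.0691/12 = 0.00575833.
(1+i)^n = 29100/4100 = 7.09756, so n = ln 7.09756 / ln 1.00576 = 341.3120 months
= 341.3120/12 years

28.44 years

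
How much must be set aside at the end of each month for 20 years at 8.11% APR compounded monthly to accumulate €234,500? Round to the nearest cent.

i = 0.0811/12 = 0.00675833 per month; n = 20·12 = 240.
PMT = 234500 / ( [(1+0.00675833)^240 − 1] / 0.00675833 ) = 234500 / 597.137574 = 392.7068

€392.71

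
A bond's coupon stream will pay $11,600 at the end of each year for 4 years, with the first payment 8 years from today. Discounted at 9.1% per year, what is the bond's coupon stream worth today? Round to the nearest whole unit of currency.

Value one period before first payment (t=7): 11600 × [1 − (1+0.091)^(−4)] / 0.091 = 11600 × 3.232622 = 37,498.4102
Discount back 7 years: 37,498.4102 × (1+0.091)^(−7) = 37,498.4102 × 0.543534 = 20,381.6623

$20,382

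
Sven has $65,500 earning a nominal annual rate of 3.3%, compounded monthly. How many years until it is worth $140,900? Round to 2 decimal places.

Periodic rate i = 0.033/12 = 0.00275.
(1+i)^n = 140900/65500 = 2.15115, so n = ln 2.15115 / ln 1.00275 = 278.9284 months
= 278.9284/12 years

23.24 years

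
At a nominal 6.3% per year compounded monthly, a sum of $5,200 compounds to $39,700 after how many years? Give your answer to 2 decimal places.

32.35 years

Periodic rate i = 0.063/12 = 0.00525.
(1+i)^n = 39700/5200 = 7.63462, so n = ln 7.63462 / ln 1.00525 = 388.1950 months
= 388.1950/12 years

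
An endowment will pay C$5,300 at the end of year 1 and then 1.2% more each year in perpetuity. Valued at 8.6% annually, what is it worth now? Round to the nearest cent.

PV = PMT / (i − g) = 5300 / (0.086 − 0.012) = 5300 / 0.074000 = 71,621.6216

C$71,621.62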